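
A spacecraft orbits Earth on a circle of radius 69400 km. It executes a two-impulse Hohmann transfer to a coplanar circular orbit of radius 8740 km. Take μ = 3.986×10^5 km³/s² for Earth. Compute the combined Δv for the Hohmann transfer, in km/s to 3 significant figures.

Δv = 3.51 km/s

The Hohmann ellipse has a_t = (r₁ + r₂)/2 = 39070 km.
At r₁ the circular-orbit speed is v₁ = √(μ/r₁) = 2.397 km/s.
Transfer-orbit speed at r₁ (v² = μ(2/r − 1/a)): v_a = √[μ(2/r₁ − 1/a_t)] = 1.134 km/s.
First burn Δv₁ = |v_a − v₁| = 1.263 km/s.
Circular speed at r₂: v₂ = √(μ/r₂) = 6.7533 km/s.
Transfer-orbit speed at r₂: v_p = √[μ(2/r₂ − 1/a_t)] = 9.0006 km/s.
Second burn Δv₂ = |v₂ − v_p| = 2.247 km/s.
Total Δv = Δv₁ + Δv₂ = 3.510 km/s.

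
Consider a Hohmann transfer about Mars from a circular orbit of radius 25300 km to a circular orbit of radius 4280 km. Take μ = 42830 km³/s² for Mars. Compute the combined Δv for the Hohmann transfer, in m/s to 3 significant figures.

The Hohmann ellipse has a_t = (r₁ + r₂)/2 = 14790 km.
At r₁ the circular-orbit speed is v₁ = √(μ/r₁) = 1.3011 km/s.
On the transfer ellipse at r₁, v² = μ(2/r − 1/a) gives v_a = √[μ(2/r₁ − 1/a_t)] = 0.69993 km/s.
First burn Δv₁ = |v_a − v₁| = 0.6012 km/s.
At r₂, v₂ = √(μ/r₂) = 3.163 km/s.
Transfer-orbit speed at r₂: v_p = √[μ(2/r₂ − 1/a_t)] = 4.137 km/s.
Second burn Δv₂ = |v₂ − v_p| = 0.9740 km/s.
Δv = Δv₁ + Δv₂ = 0.6012 + 0.9740 = 1.575 km/s.

Δv = 1580 m/s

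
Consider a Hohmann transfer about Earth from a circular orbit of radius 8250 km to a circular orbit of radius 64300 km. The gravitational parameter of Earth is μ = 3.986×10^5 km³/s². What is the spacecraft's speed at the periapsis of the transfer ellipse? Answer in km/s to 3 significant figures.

v = 9.25 km/s

The Hohmann ellipse has a_t = (r₁ + r₂)/2 = 36275 km.
The periapsis of the transfer ellipse is at r = 8250 km.
Vis-viva: v = √[μ(2/r − 1/a_t)] = √[3.986×10^5 × (2/8250 − 1/36275)] = 9.254 km/s.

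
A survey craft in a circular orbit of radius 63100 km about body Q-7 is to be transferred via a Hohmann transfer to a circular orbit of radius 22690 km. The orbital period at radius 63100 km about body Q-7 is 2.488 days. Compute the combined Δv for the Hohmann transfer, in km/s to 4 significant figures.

Δv = 1.158 km/s

From Kepler's third law T² = 4π²r³/μ at r = 63100 km, T = 2.488 days = 2.488 × 86400 s = 2.149632×10^5 s: μ = 4π²r³/T² = 2.14644×10^5 km³/s².
Semi-major axis of the transfer orbit: a_t = (63100 + 22690)/2 = 42895 km.
Circular speed at r₁: v₁ = √(μ/r₁) = √(2.14644×10^5/63100) = 1.844 km/s.
Transfer-orbit speed at r₁ (v² = μ(2/r − 1/a)): v_a = √[μ(2/r₁ − 1/a_t)] = 1.341 km/s.
First burn Δv₁ = |v_a − v₁| = 0.5030 km/s.
At r₂, v₂ = √(μ/r₂) = 3.0757 km/s.
Transfer-orbit speed at r₂: v_p = √[μ(2/r₂ − 1/a_t)] = 3.7304 km/s.
Second burn Δv₂ = |v₂ − v_p| = 0.6547 km/s.
Total Δv = Δv₁ + Δv₂ = 1.158 km/s.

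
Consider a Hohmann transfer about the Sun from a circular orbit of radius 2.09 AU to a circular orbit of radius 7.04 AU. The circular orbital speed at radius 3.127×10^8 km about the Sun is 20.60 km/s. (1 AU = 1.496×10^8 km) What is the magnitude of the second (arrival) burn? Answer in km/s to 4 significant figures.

Δv₂ = 3.630 km/s

From the circular-orbit relation v² = μ/r at r = 3.127×10^8 km: μ = v²r = (20.60)² × 3.127×10^8 = 1.32697×10^11 km³/s².
In km: r₁ = 2.09 × 1.496×10^8 = 3.12664×10^8 km; r₂ = 7.04 × 1.496×10^8 = 1.053184×10^9 km.
Semi-major axis of the transfer orbit: a_t = (3.12664×10^8 + 1.053184×10^9)/2 = 6.82924×10^8 km.
On the circular orbit at r = 1.053184×10^9 km, v_c = √(μ/r) = 11.225 km/s.
Vis-viva on the transfer ellipse at r = 1.053184×10^9 km gives v_t = √[μ(2/r − 1/a_t)] = 7.5951 km/s.
Δv₂ = |v_t − v_c| = |7.5951 − 11.225| = 3.630 km/s.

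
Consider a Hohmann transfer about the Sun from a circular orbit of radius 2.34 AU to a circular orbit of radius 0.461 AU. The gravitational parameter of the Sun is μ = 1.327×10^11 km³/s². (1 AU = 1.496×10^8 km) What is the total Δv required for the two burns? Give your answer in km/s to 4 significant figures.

In km: r₁ = 2.34 × 1.496×10^8 = 3.50064×10^8 km; r₂ = 0.461 × 1.496×10^8 = 6.89656×10^7 km.
Semi-major axis of the transfer orbit: a_t = (3.50064×10^8 + 6.89656×10^7)/2 = 2.095148×10^8 km.
At r₁ the circular-orbit speed is v₁ = √(μ/r₁) = 19.4698 km/s.
On the transfer ellipse at r₁, vis-viva gives v_a = √[μ(2/r₁ − 1/a_t)] = 11.1704 km/s.
First burn Δv₁ = |v_a − v₁| = 8.2994 km/s.
Circular speed at r₂: v₂ = √(μ/r₂) = 43.865 km/s.
Transfer-orbit speed at r₂: v_p = √[μ(2/r₂ − 1/a_t)] = 56.700 km/s.
Second burn Δv₂ = |v₂ − v_p| = 12.835 km/s.
Δv = Δv₁ + Δv₂ = 8.2994 + 12.835 = 21.13 km/s.

Δv = 21.13 km/s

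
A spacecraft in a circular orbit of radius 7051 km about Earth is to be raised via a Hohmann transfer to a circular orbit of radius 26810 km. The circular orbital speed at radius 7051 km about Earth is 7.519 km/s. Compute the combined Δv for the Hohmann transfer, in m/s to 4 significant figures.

From the circular-orbit relation v² = μ/r at r = 7051 km: μ = v²r = (7.519)² × 7051 = 3.98631×10^5 km³/s².
Transfer-ellipse semi-major axis a_t = (r₁ + r₂)/2 = (7051 + 26810)/2 = 16930.5 km.
Circular speed at r₁: v₁ = √(μ/r₁) = √(3.98631×10^5/7051) = 7.5190 km/s.
On the transfer ellipse at r₁, vis-viva gives v_p = √[μ(2/r₁ − 1/a_t)] = 9.4618 km/s.
First burn Δv₁ = |v_p − v₁| = 1.9428 km/s.
At r₂, v₂ = √(μ/r₂) = 3.8560 km/s.
Transfer-orbit speed at r₂: v_a = √[μ(2/r₂ − 1/a_t)] = 2.4884 km/s.
Second burn Δv₂ = |v₂ − v_a| = 1.3676 km/s.
Δv = Δv₁ + Δv₂ = 1.9428 + 1.3676 = 3.310 km/s.

Δv = 3310 m/s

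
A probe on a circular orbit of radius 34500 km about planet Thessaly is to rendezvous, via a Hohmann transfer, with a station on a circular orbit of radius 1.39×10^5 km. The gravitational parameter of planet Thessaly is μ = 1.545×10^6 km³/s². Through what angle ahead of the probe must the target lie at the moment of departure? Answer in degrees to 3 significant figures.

φ = 91.3°

The Hohmann ellipse has a_t = (r₁ + r₂)/2 = 86750 km.
Transfer time t = π√(a_t³/μ) = 64579 s.
Target angular speed ω₂ = √(μ/r₂³) = 2.3985×10^-5 rad/s.
Angle swept by the target during transfer: ω₂·t = 1.54893 rad = 88.747°.
Arrival is 180° from departure on the ellipse, so φ = 180° − 88.747° = 91.3°.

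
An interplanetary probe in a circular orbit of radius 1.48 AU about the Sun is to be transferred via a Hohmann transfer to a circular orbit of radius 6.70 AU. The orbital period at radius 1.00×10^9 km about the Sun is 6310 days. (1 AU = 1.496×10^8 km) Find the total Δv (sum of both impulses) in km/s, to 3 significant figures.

From Kepler's third law T² = 4π²r³/μ at r = 1.00×10^9 km, T = 6310 days = 6310 × 86400 s = 5.45184×10^8 s: μ = 4π²r³/T² = 1.32823×10^11 km³/s².
In km: r₁ = 1.48 × 1.496×10^8 = 2.21408×10^8 km; r₂ = 6.70 × 1.496×10^8 = 1.00232×10^9 km.
The Hohmann ellipse has a_t = (r₁ + r₂)/2 = 6.11864×10^8 km.
At r₁ the circular-orbit speed is v₁ = √(μ/r₁) = 24.49289 km/s.
Transfer-orbit speed at r₁ (vis-viva): v_p = √[μ(2/r₁ − 1/a_t)] = 31.34843 km/s.
First burn Δv₁ = |v_p − v₁| = 6.856 km/s.
At r₂, v₂ = √(μ/r₂) = 11.512 km/s.
Transfer-orbit speed at r₂: v_a = √[μ(2/r₂ − 1/a_t)] = 6.9247 km/s.
Second burn Δv₂ = |v₂ − v_a| = 4.587 km/s.
Δv = Δv₁ + Δv₂ = 6.856 + 4.587 = 11.44 km/s.

Δv = 11.4 km/s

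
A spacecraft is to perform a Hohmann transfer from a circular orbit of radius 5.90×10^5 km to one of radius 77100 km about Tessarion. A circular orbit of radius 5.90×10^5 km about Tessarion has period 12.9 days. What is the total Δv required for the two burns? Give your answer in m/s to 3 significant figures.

From Kepler's third law T² = 4π²r³/μ at r = 5.90×10^5 km, T = 12.9 days = 12.9 × 86400 s = 1.11456×10^6 s: μ = 4π²r³/T² = 6.52693×10^6 km³/s².
Transfer-ellipse semi-major axis a_t = (r₁ + r₂)/2 = (5.900×10^5 + 77100)/2 = 3.3355×10^5 km.
At r₁ the circular-orbit speed is v₁ = √(μ/r₁) = 3.326 km/s.
Transfer-orbit speed at r₁ (v² = μ(2/r − 1/a)): v_a = √[μ(2/r₁ − 1/a_t)] = 1.599 km/s.
First burn Δv₁ = |v_a − v₁| = 1.727 km/s.
Circular speed at r₂: v₂ = √(μ/r₂) = 9.2008 km/s.
Transfer-orbit speed at r₂: v_p = √[μ(2/r₂ − 1/a_t)] = 12.237 km/s.
Second burn Δv₂ = |v₂ − v_p| = 3.036 km/s.
Total Δv = Δv₁ + Δv₂ = 4.763 km/s.

Δv = 4760 m/s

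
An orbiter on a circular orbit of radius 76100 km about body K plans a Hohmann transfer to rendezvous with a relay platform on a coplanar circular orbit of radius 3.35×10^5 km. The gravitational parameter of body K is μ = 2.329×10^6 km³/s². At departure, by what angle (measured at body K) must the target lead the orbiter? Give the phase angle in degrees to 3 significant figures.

φ = 93.5°

Semi-major axis of the transfer orbit: a_t = (76100 + 3.350×10^5)/2 = 2.0555×10^5 km.
The half-period of the transfer ellipse is t = π√(a_t³/μ) = 1.9184×10^5 s.
Target angular speed ω₂ = √(μ/r₂³) = 7.8708×10^-6 rad/s.
Angle swept by the target during transfer: ω₂·t = 1.5099 rad = 86.51°.
The orbiter traverses 180° on the transfer ellipse, so the target must lead by 180° − 86.51° = 93.5°.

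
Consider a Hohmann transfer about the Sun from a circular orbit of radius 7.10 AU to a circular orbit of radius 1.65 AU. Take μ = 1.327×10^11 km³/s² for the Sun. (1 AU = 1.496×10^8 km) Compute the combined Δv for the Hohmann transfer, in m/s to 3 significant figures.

Δv = 10700 m/s

In km: r₁ = 7.10 × 1.496×10^8 = 1.06216×10^9 km; r₂ = 1.65 × 1.496×10^8 = 2.4684×10^8 km.
The Hohmann ellipse has a_t = (r₁ + r₂)/2 = 6.545×10^8 km.
At r₁ the circular-orbit speed is v₁ = √(μ/r₁) = 11.177 km/s.
Transfer-orbit speed at r₁ (v² = μ(2/r − 1/a)): v_a = √[μ(2/r₁ − 1/a_t)] = 6.8643 km/s.
First burn Δv₁ = |v_a − v₁| = 4.313 km/s.
At r₂, v₂ = √(μ/r₂) = 23.186 km/s.
Transfer-orbit speed at r₂: v_p = √[μ(2/r₂ − 1/a_t)] = 29.537 km/s.
Second burn Δv₂ = |v₂ − v_p| = 6.351 km/s.
Δv = Δv₁ + Δv₂ = 4.313 + 6.351 = 10.66 km/s.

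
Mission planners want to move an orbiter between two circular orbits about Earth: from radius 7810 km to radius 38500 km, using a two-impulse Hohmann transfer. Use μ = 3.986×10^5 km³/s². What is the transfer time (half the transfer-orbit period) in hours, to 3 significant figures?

t = 4.87 hours

Transfer-ellipse semi-major axis a_t = (r₁ + r₂)/2 = (7810 + 38500)/2 = 23155 km.
By Kepler's third law the transfer-orbit period is T = 2π√(a_t³/μ), so t = T/2 = 17530 s.
Converting: 17530 s ÷ 3600 s/hour = 4.87 hours.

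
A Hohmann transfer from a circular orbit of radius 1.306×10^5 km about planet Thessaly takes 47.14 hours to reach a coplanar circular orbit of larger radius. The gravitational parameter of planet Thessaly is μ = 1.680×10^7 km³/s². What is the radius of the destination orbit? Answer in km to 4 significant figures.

r₂ = 6.014×10^5 km

Transfer time t = 47.14 hours = 1.69704×10^5 s, and t = π√(a_t³/μ).
So a_t = (μ t²/π²)^(1/3) = (1.680×10^7 × (1.69704×10^5)² / π²)^(1/3) = 3.6599×10^5 km.
Since a_t = (r₁ + r₂)/2, r₂ = 2a_t − r₁ = 2×3.6599×10^5 − 1.306×10^5 = 6.0138×10^5 km.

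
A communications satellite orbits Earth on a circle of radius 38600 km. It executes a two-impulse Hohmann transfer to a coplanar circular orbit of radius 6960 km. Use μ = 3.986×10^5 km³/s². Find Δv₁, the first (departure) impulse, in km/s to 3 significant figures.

Semi-major axis of the transfer orbit: a_t = (38600 + 6960)/2 = 22780 km.
Circular speed at r = 38600 km: v_c = √(μ/r) = 3.213 km/s.
Vis-viva on the transfer ellipse at r = 38600 km gives v_t = √[μ(2/r − 1/a_t)] = 1.776 km/s.
Δv₁ = |v_t − v_c| = |1.776 − 3.213| = 1.437 km/s.

Δv₁ = 1.44 km/s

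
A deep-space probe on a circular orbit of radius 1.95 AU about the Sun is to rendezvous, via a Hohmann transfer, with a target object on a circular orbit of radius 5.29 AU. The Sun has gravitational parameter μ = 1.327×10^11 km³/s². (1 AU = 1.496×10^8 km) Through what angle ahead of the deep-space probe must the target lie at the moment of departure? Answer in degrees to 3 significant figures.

φ = 78.1°

In km: r₁ = 1.95 × 1.496×10^8 = 2.9172×10^8 km; r₂ = 5.29 × 1.496×10^8 = 7.91384×10^8 km.
The Hohmann ellipse has a_t = (r₁ + r₂)/2 = 5.41552×10^8 km.
The half-period of the transfer ellipse is t = π√(a_t³/μ) = 1.087×10^8 s.
Target angular speed ω₂ = √(μ/r₂³) = 1.636×10^-8 rad/s.
Angle swept by the target during transfer: ω₂·t = 1.778 rad = 101.9°.
Arrival is 180° from departure on the ellipse, so φ = 180° − 101.9° = 78.1°.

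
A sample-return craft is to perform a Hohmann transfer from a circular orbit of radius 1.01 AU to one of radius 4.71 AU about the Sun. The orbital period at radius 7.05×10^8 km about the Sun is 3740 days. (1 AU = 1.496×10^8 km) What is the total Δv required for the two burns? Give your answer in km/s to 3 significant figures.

Δv = 14.0 km/s

From Kepler's third law T² = 4π²r³/μ at r = 7.05×10^8 km, T = 3740 days = 3740 × 86400 s = 3.23136×10^8 s: μ = 4π²r³/T² = 1.32482×10^11 km³/s².
In km: r₁ = 1.01 × 1.496×10^8 = 1.51096×10^8 km; r₂ = 4.71 × 1.496×10^8 = 7.04616×10^8 km.
Semi-major axis of the transfer orbit: a_t = (1.51096×10^8 + 7.04616×10^8)/2 = 4.27856×10^8 km.
Circular speed at r₁: v₁ = √(μ/r₁) = √(1.32482×10^11/1.51096×10^8) = 29.611 km/s.
Transfer-orbit speed at r₁ (vis-viva): v_p = √[μ(2/r₁ − 1/a_t)] = 38.000 km/s.
First burn Δv₁ = |v_p − v₁| = 8.389 km/s.
At r₂, v₂ = √(μ/r₂) = 13.7120 km/s.
Transfer-orbit speed at r₂: v_a = √[μ(2/r₂ − 1/a_t)] = 8.14854 km/s.
Second burn Δv₂ = |v₂ − v_a| = 5.563 km/s.
Total Δv = Δv₁ + Δv₂ = 13.95 km/s.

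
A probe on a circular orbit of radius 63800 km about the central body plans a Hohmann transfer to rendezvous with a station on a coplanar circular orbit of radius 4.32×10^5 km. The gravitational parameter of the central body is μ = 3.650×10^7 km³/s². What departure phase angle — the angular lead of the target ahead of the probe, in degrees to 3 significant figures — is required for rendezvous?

Transfer-ellipse semi-major axis a_t = (r₁ + r₂)/2 = (63800 + 4.320×10^5)/2 = 2.479×10^5 km.
The half-period of the transfer ellipse is t = π√(a_t³/μ) = 64182.7 s.
Target angular speed ω₂ = √(μ/r₂³) = 2.12775×10^-5 rad/s.
Angle swept by the target during transfer: ω₂·t = 1.36565 rad = 78.25°.
Arrival is 180° from departure on the ellipse, so φ = 180° − 78.25° = 102°.

φ = 102°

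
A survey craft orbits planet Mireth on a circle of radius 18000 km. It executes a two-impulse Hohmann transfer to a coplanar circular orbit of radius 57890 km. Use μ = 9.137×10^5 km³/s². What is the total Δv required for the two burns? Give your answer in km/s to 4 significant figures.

Transfer-ellipse semi-major axis a_t = (r₁ + r₂)/2 = (18000 + 57890)/2 = 37945 km.
At r₁ the circular-orbit speed is v₁ = √(μ/r₁) = 7.125 km/s.
Transfer-orbit speed at r₁ (vis-viva equation): v_p = √[μ(2/r₁ − 1/a_t)] = 8.800 km/s.
First burn Δv₁ = |v_p − v₁| = 1.675 km/s.
Circular speed at r₂: v₂ = √(μ/r₂) = 3.973 km/s.
Transfer-orbit speed at r₂: v_a = √[μ(2/r₂ − 1/a_t)] = 2.736 km/s.
Second burn Δv₂ = |v₂ − v_a| = 1.237 km/s.
Total Δv = Δv₁ + Δv₂ = 2.912 km/s.

Δv = 2.912 km/s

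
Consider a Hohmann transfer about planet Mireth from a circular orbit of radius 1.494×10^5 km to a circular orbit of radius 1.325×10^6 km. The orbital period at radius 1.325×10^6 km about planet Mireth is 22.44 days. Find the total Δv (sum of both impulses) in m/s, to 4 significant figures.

Δv = 6717 m/s

From Kepler's third law T² = 4π²r³/μ at r = 1.325×10^6 km, T = 22.44 days = 22.44 × 86400 s = 1.938816×10^6 s: μ = 4π²r³/T² = 2.44306×10^7 km³/s².
Semi-major axis of the transfer orbit: a_t = (1.494×10^5 + 1.325×10^6)/2 = 7.372×10^5 km.
At r₁ the circular-orbit speed is v₁ = √(μ/r₁) = 12.788 km/s.
Transfer-orbit speed at r₁ (vis-viva equation): v_p = √[μ(2/r₁ − 1/a_t)] = 17.144 km/s.
First burn Δv₁ = |v_p − v₁| = 4.356 km/s.
Circular speed at r₂: v₂ = √(μ/r₂) = 4.294 km/s.
Transfer-orbit speed at r₂: v_a = √[μ(2/r₂ − 1/a_t)] = 1.933 km/s.
Second burn Δv₂ = |v₂ − v_a| = 2.361 km/s.
Δv = Δv₁ + Δv₂ = 4.356 + 2.361 = 6.717 km/s.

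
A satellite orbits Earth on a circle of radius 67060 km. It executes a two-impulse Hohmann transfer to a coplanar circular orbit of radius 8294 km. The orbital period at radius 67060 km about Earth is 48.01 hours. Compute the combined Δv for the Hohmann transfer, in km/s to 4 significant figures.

From Kepler's third law T² = 4π²r³/μ at r = 67060 km, T = 48.01 hours = 48.01 × 3600 s = 1.72836×10^5 s: μ = 4π²r³/T² = 3.98549×10^5 km³/s².
Transfer-ellipse semi-major axis a_t = (r₁ + r₂)/2 = (67060 + 8294)/2 = 37677 km.
Circular speed at r₁: v₁ = √(μ/r₁) = √(3.98549×10^5/67060) = 2.438 km/s.
Transfer-orbit speed at r₁ (vis-viva): v_a = √[μ(2/r₁ − 1/a_t)] = 1.144 km/s.
First burn Δv₁ = |v_a − v₁| = 1.294 km/s.
Circular speed at r₂: v₂ = √(μ/r₂) = 6.932 km/s.
Transfer-orbit speed at r₂: v_p = √[μ(2/r₂ − 1/a_t)] = 9.248 km/s.
Second burn Δv₂ = |v₂ − v_p| = 2.316 km/s.
Total Δv = Δv₁ + Δv₂ = 3.610 km/s.

Δv = 3.610 km/s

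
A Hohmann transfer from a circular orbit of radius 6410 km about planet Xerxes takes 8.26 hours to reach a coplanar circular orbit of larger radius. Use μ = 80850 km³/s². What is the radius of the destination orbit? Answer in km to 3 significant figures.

Transfer time t = 8.26 hours = 29736 s, and t = π√(a_t³/μ).
So a_t = (μ t²/π²)^(1/3) = (80850 × (29736)² / π²)^(1/3) = 19349 km.
Since a_t = (r₁ + r₂)/2, r₂ = 2a_t − r₁ = 2×19349 − 6410 = 32288 km.

r₂ = 32300 km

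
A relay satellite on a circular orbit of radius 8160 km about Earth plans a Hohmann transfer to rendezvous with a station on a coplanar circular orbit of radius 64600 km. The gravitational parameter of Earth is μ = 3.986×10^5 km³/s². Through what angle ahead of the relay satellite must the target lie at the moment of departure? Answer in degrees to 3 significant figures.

Transfer-ellipse semi-major axis a_t = (r₁ + r₂)/2 = (8160 + 64600)/2 = 36380 km.
Transfer time t = π√(a_t³/μ) = 34530 s.
The target's mean motion on its circular orbit is ω₂ = √(μ/r₂³) = 3.845×10^-5 rad/s.
Angle swept by the target during transfer: ω₂·t = 1.3277 rad = 76.07°.
Arrival is 180° from departure on the ellipse, so φ = 180° − 76.07° = 104°.

φ = 104°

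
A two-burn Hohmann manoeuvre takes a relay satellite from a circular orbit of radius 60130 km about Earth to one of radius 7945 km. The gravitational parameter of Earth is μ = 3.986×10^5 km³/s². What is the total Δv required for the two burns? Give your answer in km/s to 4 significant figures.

Δv = 3.662 km/s

The Hohmann ellipse has a_t = (r₁ + r₂)/2 = 34037.5 km.
Circular speed at r₁: v₁ = √(μ/r₁) = √(3.986×10^5/60130) = 2.575 km/s.
Transfer-orbit speed at r₁ (vis-viva): v_a = √[μ(2/r₁ − 1/a_t)] = 1.244 km/s.
First burn Δv₁ = |v_a − v₁| = 1.331 km/s.
Circular speed at r₂: v₂ = √(μ/r₂) = 7.083 km/s.
Transfer-orbit speed at r₂: v_p = √[μ(2/r₂ − 1/a_t)] = 9.414 km/s.
Second burn Δv₂ = |v₂ − v_p| = 2.331 km/s.
Δv = Δv₁ + Δv₂ = 1.331 + 2.331 = 3.662 km/s.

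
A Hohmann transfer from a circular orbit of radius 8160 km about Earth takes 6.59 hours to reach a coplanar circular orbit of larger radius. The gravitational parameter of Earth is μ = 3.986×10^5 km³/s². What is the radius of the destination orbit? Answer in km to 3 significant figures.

Transfer time t = 6.59 hours = 23724 s, and t = π√(a_t³/μ).
So a_t = (μ t²/π²)^(1/3) = (3.986×10^5 × (23724)² / π²)^(1/3) = 28327 km.
Since a_t = (r₁ + r₂)/2, r₂ = 2a_t − r₁ = 2×28327 − 8160 = 48494 km.

r₂ = 48500 km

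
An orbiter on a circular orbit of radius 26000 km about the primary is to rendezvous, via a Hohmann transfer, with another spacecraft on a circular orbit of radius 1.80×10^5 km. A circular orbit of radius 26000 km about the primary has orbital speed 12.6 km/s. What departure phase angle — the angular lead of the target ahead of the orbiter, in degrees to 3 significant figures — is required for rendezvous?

φ = 102°

From the circular-orbit relation v² = μ/r at r = 26000 km: μ = v²r = (12.6)² × 26000 = 4.12776×10^6 km³/s².
Semi-major axis of the transfer orbit: a_t = (26000 + 1.800×10^5)/2 = 1.030×10^5 km.
Transfer time t = π√(a_t³/μ) = 51115.0 s.
Target angular speed ω₂ = √(μ/r₂³) = 2.66041×10^-5 rad/s.
Angle swept by the target during transfer: ω₂·t = 1.35987 rad = 77.91°.
The orbiter traverses 180° on the transfer ellipse, so the target must lead by 180° − 77.91° = 102°.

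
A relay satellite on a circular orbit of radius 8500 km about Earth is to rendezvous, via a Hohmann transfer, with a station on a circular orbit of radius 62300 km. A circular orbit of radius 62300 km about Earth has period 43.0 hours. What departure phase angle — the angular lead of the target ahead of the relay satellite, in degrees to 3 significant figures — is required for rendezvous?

φ = 103°

From Kepler's third law T² = 4π²r³/μ at r = 62300 km, T = 43.0 hours = 43.0 × 3600 s = 1.548×10^5 s: μ = 4π²r³/T² = 3.98366×10^5 km³/s².
Transfer-ellipse semi-major axis a_t = (r₁ + r₂)/2 = (8500 + 62300)/2 = 35400 km.
The half-period of the transfer ellipse is t = π√(a_t³/μ) = 33150 s.
The target's mean motion on its circular orbit is ω₂ = √(μ/r₂³) = 4.059×10^-5 rad/s.
Angle swept by the target during transfer: ω₂·t = 1.3456 rad = 77.10°.
Arrival is 180° from departure on the ellipse, so φ = 180° − 77.10° = 103°.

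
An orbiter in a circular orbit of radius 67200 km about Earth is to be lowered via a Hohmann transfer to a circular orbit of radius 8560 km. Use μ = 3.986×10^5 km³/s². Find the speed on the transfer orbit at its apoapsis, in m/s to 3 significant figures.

Semi-major axis of the transfer orbit: a_t = (67200 + 8560)/2 = 37880 km.
At apoapsis, r = 67200 km.
Applying v² = μ(2/r − 1/a_t): v = 1.158 km/s.

v = 1160 m/s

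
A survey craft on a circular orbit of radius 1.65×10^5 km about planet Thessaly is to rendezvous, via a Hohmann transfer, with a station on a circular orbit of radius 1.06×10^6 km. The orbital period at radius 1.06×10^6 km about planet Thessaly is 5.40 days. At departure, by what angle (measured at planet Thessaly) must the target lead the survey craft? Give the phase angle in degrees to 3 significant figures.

φ = 101°

From Kepler's third law T² = 4π²r³/μ at r = 1.06×10^6 km, T = 5.40 days = 5.40 × 86400 s = 4.6656×10^5 s: μ = 4π²r³/T² = 2.16004×10^8 km³/s².
The Hohmann ellipse has a_t = (r₁ + r₂)/2 = 6.125×10^5 km.
Transfer time t = π√(a_t³/μ) = 1.02466×10^5 s.
Target angular speed ω₂ = √(μ/r₂³) = 1.34670×10^-5 rad/s.
Angle swept by the target during transfer: ω₂·t = 1.3799 rad = 79.06°.
The survey craft traverses 180° on the transfer ellipse, so the target must lead by 180° − 79.06° = 101°.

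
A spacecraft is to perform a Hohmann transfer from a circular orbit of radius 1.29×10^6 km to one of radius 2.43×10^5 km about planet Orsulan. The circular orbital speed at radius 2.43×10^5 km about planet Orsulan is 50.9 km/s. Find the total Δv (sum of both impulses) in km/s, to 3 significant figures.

From the circular-orbit relation v² = μ/r at r = 2.43×10^5 km: μ = v²r = (50.9)² × 2.43×10^5 = 6.29567×10^8 km³/s².
Transfer-ellipse semi-major axis a_t = (r₁ + r₂)/2 = (1.290×10^6 + 2.430×10^5)/2 = 7.665×10^5 km.
At r₁ the circular-orbit speed is v₁ = √(μ/r₁) = 22.0915 km/s.
Transfer-orbit speed at r₁ (vis-viva): v_a = √[μ(2/r₁ − 1/a_t)] = 12.4386 km/s.
First burn Δv₁ = |v_a − v₁| = 9.65290 km/s.
Circular speed at r₂: v₂ = √(μ/r₂) = 50.9000 km/s.
Transfer-orbit speed at r₂: v_p = √[μ(2/r₂ − 1/a_t)] = 66.0323 km/s.
Second burn Δv₂ = |v₂ − v_p| = 15.1323 km/s.
Total Δv = Δv₁ + Δv₂ = 24.79 km/s.

Δv = 24.8 km/s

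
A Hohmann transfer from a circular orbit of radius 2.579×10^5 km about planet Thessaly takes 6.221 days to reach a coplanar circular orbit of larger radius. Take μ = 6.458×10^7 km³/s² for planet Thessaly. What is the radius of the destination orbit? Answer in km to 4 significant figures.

r₂ = 2.215×10^6 km

Transfer time t = 6.221 days = 5.374944×10^5 s, and t = π√(a_t³/μ).
So a_t = (μ t²/π²)^(1/3) = (6.458×10^7 × (5.374944×10^5)² / π²)^(1/3) = 1.2365×10^6 km.
Since a_t = (r₁ + r₂)/2, r₂ = 2a_t − r₁ = 2×1.2365×10^6 − 2.579×10^5 = 2.2151×10^6 km.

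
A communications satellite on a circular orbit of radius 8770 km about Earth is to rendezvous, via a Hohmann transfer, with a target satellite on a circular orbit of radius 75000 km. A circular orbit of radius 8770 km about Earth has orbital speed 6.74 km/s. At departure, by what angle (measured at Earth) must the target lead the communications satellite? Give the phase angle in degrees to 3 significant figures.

From the circular-orbit relation v² = μ/r at r = 8770 km: μ = v²r = (6.74)² × 8770 = 3.98400×10^5 km³/s².
Semi-major axis of the transfer orbit: a_t = (8770 + 75000)/2 = 41885 km.
Transfer time t = π√(a_t³/μ) = 42666 s.
Target angular speed ω₂ = √(μ/r₂³) = 3.0730×10^-5 rad/s.
Angle swept by the target during transfer: ω₂·t = 1.3111 rad = 75.12°.
The communications satellite traverses 180° on the transfer ellipse, so the target must lead by 180° − 75.12° = 105°.

φ = 105°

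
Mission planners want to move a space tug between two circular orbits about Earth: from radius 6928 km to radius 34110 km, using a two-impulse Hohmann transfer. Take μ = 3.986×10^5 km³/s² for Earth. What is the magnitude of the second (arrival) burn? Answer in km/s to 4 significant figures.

Δv₂ = 1.432 km/s

The Hohmann ellipse has a_t = (r₁ + r₂)/2 = 20519 km.
On the circular orbit at r = 34110 km, v_c = √(μ/r) = 3.418 km/s.
Transfer-orbit speed at the same r (vis-viva, a = a_t): v_t = √[μ(2/r − 1/a_t)] = 1.986 km/s.
Δv₂ = |v_t − v_c| = |1.986 − 3.418| = 1.432 km/s.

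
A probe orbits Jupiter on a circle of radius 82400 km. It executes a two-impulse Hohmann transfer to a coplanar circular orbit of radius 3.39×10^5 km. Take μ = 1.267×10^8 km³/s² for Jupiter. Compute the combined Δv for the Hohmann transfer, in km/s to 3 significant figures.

The Hohmann ellipse has a_t = (r₁ + r₂)/2 = 2.107×10^5 km.
At r₁ the circular-orbit speed is v₁ = √(μ/r₁) = 39.21 km/s.
Transfer-orbit speed at r₁ (vis-viva): v_p = √[μ(2/r₁ − 1/a_t)] = 49.74 km/s.
First burn Δv₁ = |v_p − v₁| = 10.53 km/s.
At r₂, v₂ = √(μ/r₂) = 19.333 km/s.
Transfer-orbit speed at r₂: v_a = √[μ(2/r₂ − 1/a_t)] = 12.090 km/s.
Second burn Δv₂ = |v₂ − v_a| = 7.243 km/s.
Total Δv = Δv₁ + Δv₂ = 17.77 km/s.

Δv = 17.8 km/s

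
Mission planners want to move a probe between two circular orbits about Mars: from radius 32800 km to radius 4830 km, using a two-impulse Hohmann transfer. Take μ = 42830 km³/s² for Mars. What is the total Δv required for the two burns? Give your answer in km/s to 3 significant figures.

Δv = 1.52 km/s

The Hohmann ellipse has a_t = (r₁ + r₂)/2 = 18815 km.
At r₁ the circular-orbit speed is v₁ = √(μ/r₁) = 1.1427 km/s.
Transfer-orbit speed at r₁ (v² = μ(2/r − 1/a)): v_a = √[μ(2/r₁ − 1/a_t)] = 0.57897 km/s.
First burn Δv₁ = |v_a − v₁| = 0.5637 km/s.
At r₂, v₂ = √(μ/r₂) = 2.9778 km/s.
Transfer-orbit speed at r₂: v_p = √[μ(2/r₂ − 1/a_t)] = 3.9317 km/s.
Second burn Δv₂ = |v₂ − v_p| = 0.9539 km/s.
Total Δv = Δv₁ + Δv₂ = 1.518 km/s.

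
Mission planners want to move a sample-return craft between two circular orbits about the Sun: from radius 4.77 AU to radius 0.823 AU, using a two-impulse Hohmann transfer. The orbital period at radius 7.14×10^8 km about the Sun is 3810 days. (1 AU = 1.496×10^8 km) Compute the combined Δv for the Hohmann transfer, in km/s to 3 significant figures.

From Kepler's third law T² = 4π²r³/μ at r = 7.14×10^8 km, T = 3810 days = 3810 × 86400 s = 3.29184×10^8 s: μ = 4π²r³/T² = 1.32610×10^11 km³/s².
In km: r₁ = 4.77 × 1.496×10^8 = 7.13592×10^8 km; r₂ = 0.823 × 1.496×10^8 = 1.231208×10^8 km.
The Hohmann ellipse has a_t = (r₁ + r₂)/2 = 4.183564×10^8 km.
At r₁ the circular-orbit speed is v₁ = √(μ/r₁) = 13.632 km/s.
Transfer-orbit speed at r₁ (v² = μ(2/r − 1/a)): v_a = √[μ(2/r₁ − 1/a_t)] = 7.3953 km/s.
First burn Δv₁ = |v_a − v₁| = 6.237 km/s.
At r₂, v₂ = √(μ/r₂) = 32.82 km/s.
Transfer-orbit speed at r₂: v_p = √[μ(2/r₂ − 1/a_t)] = 42.86 km/s.
Second burn Δv₂ = |v₂ − v_p| = 10.04 km/s.
Δv = Δv₁ + Δv₂ = 6.237 + 10.04 = 16.28 km/s.

Δv = 16.3 km/s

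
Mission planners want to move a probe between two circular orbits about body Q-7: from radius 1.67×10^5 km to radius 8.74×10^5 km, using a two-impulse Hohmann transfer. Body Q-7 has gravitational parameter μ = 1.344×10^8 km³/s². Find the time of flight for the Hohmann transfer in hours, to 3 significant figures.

t = 28.3 hours

The Hohmann ellipse has a_t = (r₁ + r₂)/2 = 5.205×10^5 km.
Transfer time t = π√(a_t³/μ) = π√((5.205×10^5)³ / 1.344×10^8) = 1.018×10^5 s.
Converting: 1.018×10^5 s ÷ 3600 s/hour = 28.3 hours.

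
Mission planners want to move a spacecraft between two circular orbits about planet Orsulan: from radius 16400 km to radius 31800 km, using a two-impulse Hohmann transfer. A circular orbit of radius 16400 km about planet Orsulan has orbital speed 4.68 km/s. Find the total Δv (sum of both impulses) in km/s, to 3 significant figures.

From the circular-orbit relation v² = μ/r at r = 16400 km: μ = v²r = (4.68)² × 16400 = 3.59199×10^5 km³/s².
Semi-major axis of the transfer orbit: a_t = (16400 + 31800)/2 = 24100 km.
Circular speed at r₁: v₁ = √(μ/r₁) = √(3.59199×10^5/16400) = 4.6800 km/s.
On the transfer ellipse at r₁, vis-viva gives v_p = √[μ(2/r₁ − 1/a_t)] = 5.3759 km/s.
First burn Δv₁ = |v_p − v₁| = 0.6959 km/s.
At r₂, v₂ = √(μ/r₂) = 3.3609 km/s.
Transfer-orbit speed at r₂: v_a = √[μ(2/r₂ − 1/a_t)] = 2.7725 km/s.
Second burn Δv₂ = |v₂ − v_a| = 0.5884 km/s.
Δv = Δv₁ + Δv₂ = 0.6959 + 0.5884 = 1.284 km/s.

Δv = 1.28 km/s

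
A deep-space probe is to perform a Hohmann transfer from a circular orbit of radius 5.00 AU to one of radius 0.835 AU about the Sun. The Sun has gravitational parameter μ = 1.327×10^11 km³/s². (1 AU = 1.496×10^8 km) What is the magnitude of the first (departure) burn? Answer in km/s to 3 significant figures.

In km: r₁ = 5.00 × 1.496×10^8 = 7.480×10^8 km; r₂ = 0.835 × 1.496×10^8 = 1.24916×10^8 km.
Transfer-ellipse semi-major axis a_t = (r₁ + r₂)/2 = (7.480×10^8 + 1.24916×10^8)/2 = 4.36458×10^8 km.
On the circular orbit at r = 7.480×10^8 km, v_c = √(μ/r) = 13.32 km/s.
Transfer-orbit speed at the same r (vis-viva, a = a_t): v_t = √[μ(2/r − 1/a_t)] = 7.126 km/s.
Δv₁ = |v_t − v_c| = |7.126 − 13.32| = 6.194 km/s.

Δv₁ = 6.19 km/s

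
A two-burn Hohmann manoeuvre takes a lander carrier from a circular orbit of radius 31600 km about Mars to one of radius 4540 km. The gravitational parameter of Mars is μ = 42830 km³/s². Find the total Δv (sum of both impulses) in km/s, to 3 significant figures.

The Hohmann ellipse has a_t = (r₁ + r₂)/2 = 18070 km.
Circular speed at r₁: v₁ = √(μ/r₁) = √(42830/31600) = 1.16421 km/s.
On the transfer ellipse at r₁, v² = μ(2/r − 1/a) gives v_a = √[μ(2/r₁ − 1/a_t)] = 0.583552 km/s.
First burn Δv₁ = |v_a − v₁| = 0.5807 km/s.
Circular speed at r₂: v₂ = √(μ/r₂) = 3.07147 km/s.
Transfer-orbit speed at r₂: v_p = √[μ(2/r₂ − 1/a_t)] = 4.06173 km/s.
Second burn Δv₂ = |v₂ − v_p| = 0.9903 km/s.
Total Δv = Δv₁ + Δv₂ = 1.571 km/s.

Δv = 1.57 km/s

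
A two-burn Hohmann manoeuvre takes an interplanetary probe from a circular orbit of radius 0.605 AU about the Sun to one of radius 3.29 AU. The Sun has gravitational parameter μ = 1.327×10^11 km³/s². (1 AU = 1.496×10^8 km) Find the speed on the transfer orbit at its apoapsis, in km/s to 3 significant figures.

In km: r₁ = 0.605 × 1.496×10^8 = 9.0508×10^7 km; r₂ = 3.29 × 1.496×10^8 = 4.92184×10^8 km.
Semi-major axis of the transfer orbit: a_t = (9.0508×10^7 + 4.92184×10^8)/2 = 2.91346×10^8 km.
The apoapsis of the transfer ellipse is at r = 4.92184×10^8 km.
Applying v² = μ(2/r − 1/a_t): v = 9.152 km/s.

v = 9.15 km/s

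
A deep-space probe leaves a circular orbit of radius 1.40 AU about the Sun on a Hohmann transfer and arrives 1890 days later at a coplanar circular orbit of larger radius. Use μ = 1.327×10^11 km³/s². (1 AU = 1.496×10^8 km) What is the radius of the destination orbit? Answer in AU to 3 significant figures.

r₂ = 8.10 AU

In km: r₁ = 1.40 × 1.496×10^8 = 2.0944×10^8 km.
Transfer time t = 1890 days = 1.63296×10^8 s, and t = π√(a_t³/μ).
So a_t = (μ t²/π²)^(1/3) = (1.327×10^11 × (1.63296×10^8)² / π²)^(1/3) = 7.1041×10^8 km.
Since a_t = (r₁ + r₂)/2, r₂ = 2a_t − r₁ = 2×7.1041×10^8 − 2.0944×10^8 = 1.21138×10^9 km.
In AU: r₂ = 1.21138×10^9 / 1.496×10^8 = 8.10 AU.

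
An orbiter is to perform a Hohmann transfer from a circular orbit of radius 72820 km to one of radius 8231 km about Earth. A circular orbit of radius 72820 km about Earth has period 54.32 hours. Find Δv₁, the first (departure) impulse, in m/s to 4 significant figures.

From Kepler's third law T² = 4π²r³/μ at r = 72820 km, T = 54.32 hours = 54.32 × 3600 s = 1.95552×10^5 s: μ = 4π²r³/T² = 3.98646×10^5 km³/s².
Transfer-ellipse semi-major axis a_t = (r₁ + r₂)/2 = (72820 + 8231)/2 = 40525.5 km.
Circular speed at r = 72820 km: v_c = √(μ/r) = 2.3397 km/s.
Vis-viva on the transfer ellipse at r = 72820 km gives v_t = √[μ(2/r − 1/a_t)] = 1.0545 km/s.
Δv₁ = |v_t − v_c| = |1.0545 − 2.3397| = 1.285 km/s.

Δv₁ = 1285 m/s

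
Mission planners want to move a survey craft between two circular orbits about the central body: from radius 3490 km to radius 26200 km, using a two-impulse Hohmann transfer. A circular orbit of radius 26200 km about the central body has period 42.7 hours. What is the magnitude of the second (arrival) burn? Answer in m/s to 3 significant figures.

From Kepler's third law T² = 4π²r³/μ at r = 26200 km, T = 42.7 hours = 42.7 × 3600 s = 1.5372×10^5 s: μ = 4π²r³/T² = 30047.1 km³/s².
Semi-major axis of the transfer orbit: a_t = (3490 + 26200)/2 = 14845 km.
Circular speed at r = 26200 km: v_c = √(μ/r) = 1.07090 km/s.
Vis-viva on the transfer ellipse at r = 26200 km gives v_t = √[μ(2/r − 1/a_t)] = 0.519246 km/s.
Δv₂ = |v_t − v_c| = |0.519246 − 1.07090| = 0.5517 km/s.

Δv₂ = 552 m/s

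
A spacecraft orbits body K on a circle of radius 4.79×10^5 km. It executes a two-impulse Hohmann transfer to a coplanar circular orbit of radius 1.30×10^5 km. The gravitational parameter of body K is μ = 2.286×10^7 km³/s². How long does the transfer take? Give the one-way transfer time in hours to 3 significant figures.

t = 30.7 hours

The Hohmann ellipse has a_t = (r₁ + r₂)/2 = 3.045×10^5 km.
Transfer time t = π√(a_t³/μ) = π√((3.045×10^5)³ / 2.286×10^7) = 1.104×10^5 s.
Converting: 1.104×10^5 s ÷ 3600 s/hour = 30.7 hours.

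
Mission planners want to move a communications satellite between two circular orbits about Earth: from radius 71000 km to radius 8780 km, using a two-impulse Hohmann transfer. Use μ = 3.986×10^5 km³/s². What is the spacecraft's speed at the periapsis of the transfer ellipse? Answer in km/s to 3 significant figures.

The Hohmann ellipse has a_t = (r₁ + r₂)/2 = 39890 km.
At periapsis, r = 8780 km.
Vis-viva: v = √[μ(2/r − 1/a_t)] = √[3.986×10^5 × (2/8780 − 1/39890)] = 8.989 km/s.

v = 8.99 km/s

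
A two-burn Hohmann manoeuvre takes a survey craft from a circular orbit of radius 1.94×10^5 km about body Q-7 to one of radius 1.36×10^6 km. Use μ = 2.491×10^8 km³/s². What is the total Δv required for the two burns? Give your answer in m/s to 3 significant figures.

Semi-major axis of the transfer orbit: a_t = (1.940×10^5 + 1.360×10^6)/2 = 7.770×10^5 km.
Circular speed at r₁: v₁ = √(μ/r₁) = √(2.491×10^8/1.940×10^5) = 35.833 km/s.
On the transfer ellipse at r₁, v² = μ(2/r − 1/a) gives v_p = √[μ(2/r₁ − 1/a_t)] = 47.407 km/s.
First burn Δv₁ = |v_p − v₁| = 11.574 km/s.
At r₂, v₂ = √(μ/r₂) = 13.5337 km/s.
Transfer-orbit speed at r₂: v_a = √[μ(2/r₂ − 1/a_t)] = 6.76251 km/s.
Second burn Δv₂ = |v₂ − v_a| = 6.7712 km/s.
Δv = Δv₁ + Δv₂ = 11.574 + 6.7712 = 18.35 km/s.

Δv = 18300 m/s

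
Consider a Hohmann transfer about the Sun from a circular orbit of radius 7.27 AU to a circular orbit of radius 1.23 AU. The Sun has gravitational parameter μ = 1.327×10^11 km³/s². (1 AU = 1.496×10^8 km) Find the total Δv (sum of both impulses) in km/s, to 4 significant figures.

Δv = 13.37 km/s

In km: r₁ = 7.27 × 1.496×10^8 = 1.087592×10^9 km; r₂ = 1.23 × 1.496×10^8 = 1.84008×10^8 km.
Transfer-ellipse semi-major axis a_t = (r₁ + r₂)/2 = (1.087592×10^9 + 1.84008×10^8)/2 = 6.358×10^8 km.
Circular speed at r₁: v₁ = √(μ/r₁) = √(1.327×10^11/1.087592×10^9) = 11.046 km/s.
On the transfer ellipse at r₁, v² = μ(2/r − 1/a) gives v_a = √[μ(2/r₁ − 1/a_t)] = 5.9424 km/s.
First burn Δv₁ = |v_a − v₁| = 5.104 km/s.
Circular speed at r₂: v₂ = √(μ/r₂) = 26.855 km/s.
Transfer-orbit speed at r₂: v_p = √[μ(2/r₂ − 1/a_t)] = 35.123 km/s.
Second burn Δv₂ = |v₂ − v_p| = 8.268 km/s.
Δv = Δv₁ + Δv₂ = 5.104 + 8.268 = 13.37 km/s.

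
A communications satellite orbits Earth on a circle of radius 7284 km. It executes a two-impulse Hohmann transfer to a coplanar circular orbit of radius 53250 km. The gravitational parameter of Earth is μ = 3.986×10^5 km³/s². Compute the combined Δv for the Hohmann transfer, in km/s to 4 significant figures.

Δv = 3.808 km/s

Transfer-ellipse semi-major axis a_t = (r₁ + r₂)/2 = (7284 + 53250)/2 = 30267 km.
At r₁ the circular-orbit speed is v₁ = √(μ/r₁) = 7.3974779 km/s.
Transfer-orbit speed at r₁ (v² = μ(2/r − 1/a)): v_p = √[μ(2/r₁ − 1/a_t)] = 9.8120284 km/s.
First burn Δv₁ = |v_p − v₁| = 2.4146 km/s.
At r₂, v₂ = √(μ/r₂) = 2.7360 km/s.
Transfer-orbit speed at r₂: v_a = √[μ(2/r₂ − 1/a_t)] = 1.3422 km/s.
Second burn Δv₂ = |v₂ − v_a| = 1.3938 km/s.
Δv = Δv₁ + Δv₂ = 2.4146 + 1.3938 = 3.808 km/s.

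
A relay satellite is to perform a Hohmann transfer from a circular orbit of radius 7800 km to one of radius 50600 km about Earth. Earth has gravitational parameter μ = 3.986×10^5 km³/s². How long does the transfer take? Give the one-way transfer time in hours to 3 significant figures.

t = 6.90 hours

Semi-major axis of the transfer orbit: a_t = (7800 + 50600)/2 = 29200 km.
Half the transfer-orbit period gives t = π√(a_t³/μ) = 24830 s.
Converting: 24830 s ÷ 3600 s/hour = 6.90 hours.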